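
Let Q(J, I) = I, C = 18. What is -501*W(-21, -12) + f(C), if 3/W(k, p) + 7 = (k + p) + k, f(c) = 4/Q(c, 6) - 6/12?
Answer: 9079/366 ≈ 24.806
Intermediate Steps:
f(c) = ⅙ (f(c) = 4/6 - 6/12 = 4*(⅙) - 6*1/12 = ⅔ - ½ = ⅙)
W(k, p) = 3/(-7 + p + 2*k) (W(k, p) = 3/(-7 + ((k + p) + k)) = 3/(-7 + (p + 2*k)) = 3/(-7 + p + 2*k))
-501*W(-21, -12) + f(C) = -1503/(-7 - 12 + 2*(-21)) + ⅙ = -1503/(-7 - 12 - 42) + ⅙ = -1503/(-61) + ⅙ = -1503*(-1)/61 + ⅙ = -501*(-3/61) + ⅙ = 1503/61 + ⅙ = 9079/366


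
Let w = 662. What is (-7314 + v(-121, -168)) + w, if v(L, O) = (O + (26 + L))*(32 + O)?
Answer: 29116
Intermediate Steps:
v(L, O) = (32 + O)*(26 + L + O) (v(L, O) = (26 + L + O)*(32 + O) = (32 + O)*(26 + L + O))
(-7314 + v(-121, -168)) + w = (-7314 + (832 + (-168)**2 + 32*(-121) + 58*(-168) - 121*(-168))) + 662 = (-7314 + (832 + 28224 - 3872 - 9744 + 20328)) + 662 = (-7314 + 35768) + 662 = 28454 + 662 = 29116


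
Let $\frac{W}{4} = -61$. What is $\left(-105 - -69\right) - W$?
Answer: $208$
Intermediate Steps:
$W = -244$ ($W = 4 \left(-61\right) = -244$)
$\left(-105 - -69\right) - W = \left(-105 - -69\right) - -244 = \left(-105 + 69\right) + 244 = -36 + 244 = 208$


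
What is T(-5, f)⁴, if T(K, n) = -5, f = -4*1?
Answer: 625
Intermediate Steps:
f = -4
T(-5, f)⁴ = (-5)⁴ = 625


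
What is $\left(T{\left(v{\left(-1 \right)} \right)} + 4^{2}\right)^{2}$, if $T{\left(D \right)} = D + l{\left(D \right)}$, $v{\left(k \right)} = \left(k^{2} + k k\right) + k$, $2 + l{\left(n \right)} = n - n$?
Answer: $225$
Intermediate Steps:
$l{\left(n \right)} = -2$ ($l{\left(n \right)} = -2 + \left(n - n\right) = -2 + 0 = -2$)
$v{\left(k \right)} = k + 2 k^{2}$ ($v{\left(k \right)} = \left(k^{2} + k^{2}\right) + k = 2 k^{2} + k = k + 2 k^{2}$)
$T{\left(D \right)} = -2 + D$ ($T{\left(D \right)} = D - 2 = -2 + D$)
$\left(T{\left(v{\left(-1 \right)} \right)} + 4^{2}\right)^{2} = \left(\left(-2 - \left(1 + 2 \left(-1\right)\right)\right) + 4^{2}\right)^{2} = \left(\left(-2 - \left(1 - 2\right)\right) + 16\right)^{2} = \left(\left(-2 - -1\right) + 16\right)^{2} = \left(\left(-2 + 1\right) + 16\right)^{2} = \left(-1 + 16\right)^{2} = 15^{2} = 225$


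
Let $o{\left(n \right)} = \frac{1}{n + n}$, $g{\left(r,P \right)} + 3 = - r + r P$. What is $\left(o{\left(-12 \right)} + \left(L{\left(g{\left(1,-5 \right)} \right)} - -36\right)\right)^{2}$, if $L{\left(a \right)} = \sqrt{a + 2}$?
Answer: $\frac{740737}{576} + \frac{863 i \sqrt{7}}{12} \approx 1286.0 + 190.27 i$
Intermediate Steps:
$g{\left(r,P \right)} = -3 - r + P r$ ($g{\left(r,P \right)} = -3 + \left(- r + r P\right) = -3 + \left(- r + P r\right) = -3 - r + P r$)
$L{\left(a \right)} = \sqrt{2 + a}$
$o{\left(n \right)} = \frac{1}{2 n}$
$\left(o{\left(-12 \right)} + \left(L{\left(g{\left(1,-5 \right)} \right)} - -36\right)\right)^{2} = \left(\frac{1}{2 \left(-12\right)} + \left(\sqrt{2 - 9} - -36\right)\right)^{2} = \left(\frac{1}{2} \left(- \frac{1}{12}\right) + \left(\sqrt{2 - 9} + 36\right)\right)^{2} = \left(- \frac{1}{24} + \left(\sqrt{2 - 9} + 36\right)\right)^{2} = \left(- \frac{1}{24} + \left(\sqrt{-7} + 36\right)\right)^{2} = \left(- \frac{1}{24} + \left(i \sqrt{7} + 36\right)\right)^{2} = \left(- \frac{1}{24} + \left(36 + i \sqrt{7}\right)\right)^{2} = \left(\frac{863}{24} + i \sqrt{7}\right)^{2}$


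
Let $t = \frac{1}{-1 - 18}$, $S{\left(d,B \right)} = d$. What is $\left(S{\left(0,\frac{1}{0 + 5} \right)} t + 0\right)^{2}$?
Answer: $0$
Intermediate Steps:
$t = - \frac{1}{19}$ ($t = \frac{1}{-1 - 18} = \frac{1}{-19} = - \frac{1}{19} \approx -0.052632$)
$\left(S{\left(0,\frac{1}{0 + 5} \right)} t + 0\right)^{2} = \left(0 \left(- \frac{1}{19}\right) + 0\right)^{2} = \left(0 + 0\right)^{2} = 0^{2} = 0$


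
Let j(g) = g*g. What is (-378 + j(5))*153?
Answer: -54009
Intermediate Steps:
j(g) = g²
(-378 + j(5))*153 = (-378 + 5²)*153 = (-378 + 25)*153 = -353*153 = -54009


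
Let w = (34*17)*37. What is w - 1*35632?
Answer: -14246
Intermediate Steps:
w = 21386 (w = 578*37 = 21386)
w - 1*35632 = 21386 - 1*35632 = 21386 - 35632 = -14246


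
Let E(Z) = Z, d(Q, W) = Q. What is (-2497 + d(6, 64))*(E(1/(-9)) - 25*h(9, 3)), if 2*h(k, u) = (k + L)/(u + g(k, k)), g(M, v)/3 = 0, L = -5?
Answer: 376141/9 ≈ 41793.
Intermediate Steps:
g(M, v) = 0 (g(M, v) = 3*0 = 0)
h(k, u) = (-5 + k)/(2*u) (h(k, u) = ((k - 5)/(u + 0))/2 = ((-5 + k)/u)/2 = (-5 + k)/(2*u))
(-2497 + d(6, 64))*(E(1/(-9)) - 25*h(9, 3)) = (-2497 + 6)*(1/(-9) - 25*(-5 + 9)/(2*3)) = -2491*(1*(-⅑) - 25*4/(2*3)) = -2491*(-⅑ - 25*⅔) = -2491*(-⅑ - 50/3) = -2491*(-151/9) = 376141/9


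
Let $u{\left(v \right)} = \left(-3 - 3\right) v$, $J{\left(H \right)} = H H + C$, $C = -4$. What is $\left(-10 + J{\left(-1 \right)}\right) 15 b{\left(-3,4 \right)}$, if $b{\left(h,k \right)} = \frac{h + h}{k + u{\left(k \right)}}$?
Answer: $- \frac{117}{2} \approx -58.5$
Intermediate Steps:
$J{\left(H \right)} = -4 + H^{2}$ ($J{\left(H \right)} = H H - 4 = H^{2} - 4 = -4 + H^{2}$)
$u{\left(v \right)} = - 6 v$ ($u{\left(v \right)} = \left(-3 - 3\right) v = - 6 v$)
$b{\left(h,k \right)} = - \frac{2 h}{5 k}$ ($b{\left(h,k \right)} = \frac{h + h}{k - 6 k} = \frac{2 h}{\left(-5\right) k} = 2 h \left(- \frac{1}{5 k}\right) = - \frac{2 h}{5 k}$)
$\left(-10 + J{\left(-1 \right)}\right) 15 b{\left(-3,4 \right)} = \left(-10 - \left(4 - \left(-1\right)^{2}\right)\right) 15 \left(\left(- \frac{2}{5}\right) \left(-3\right) \frac{1}{4}\right) = \left(-10 + \left(-4 + 1\right)\right) 15 \left(\left(- \frac{2}{5}\right) \left(-3\right) \frac{1}{4}\right) = \left(-10 - 3\right) 15 \cdot \frac{3}{10} = \left(-13\right) 15 \cdot \frac{3}{10} = \left(-195\right) \frac{3}{10} = - \frac{117}{2}$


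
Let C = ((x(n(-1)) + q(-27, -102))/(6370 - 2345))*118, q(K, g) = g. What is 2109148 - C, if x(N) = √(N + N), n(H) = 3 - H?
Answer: 8489332736/4025 - 236*√2/4025 ≈ 2.1092e+6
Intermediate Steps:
x(N) = √2*√N (x(N) = √(2*N) = √2*√N)
C = -12036/4025 + 236*√2/4025 (C = ((√2*√(3 - 1*(-1)) - 102)/(6370 - 2345))*118 = ((√2*√(3 + 1) - 102)/4025)*118 = ((√2*√4 - 102)*(1/4025))*118 = ((√2*2 - 102)*(1/4025))*118 = ((2*√2 - 102)*(1/4025))*118 = ((-102 + 2*√2)*(1/4025))*118 = (-102/4025 + 2*√2/4025)*118 = -12036/4025 + 236*√2/4025 ≈ -2.9074)
2109148 - C = 2109148 - (-12036/4025 + 236*√2/4025) = 2109148 + (12036/4025 - 236*√2/4025) = 8489332736/4025 - 236*√2/4025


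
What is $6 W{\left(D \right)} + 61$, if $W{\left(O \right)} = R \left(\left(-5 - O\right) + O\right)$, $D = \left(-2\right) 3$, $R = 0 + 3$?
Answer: $-29$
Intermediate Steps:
$R = 3$
$D = -6$
$W{\left(O \right)} = -15$ ($W{\left(O \right)} = 3 \left(\left(-5 - O\right) + O\right) = 3 \left(-5\right) = -15$)
$6 W{\left(D \right)} + 61 = 6 \left(-15\right) + 61 = -90 + 61 = -29$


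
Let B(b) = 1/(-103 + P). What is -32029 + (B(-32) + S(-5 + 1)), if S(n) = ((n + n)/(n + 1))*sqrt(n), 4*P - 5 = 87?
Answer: -2562321/80 + 16*I/3 ≈ -32029.0 + 5.3333*I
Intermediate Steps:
P = 23 (P = 5/4 + (1/4)*87 = 5/4 + 87/4 = 23)
B(b) = -1/80 (B(b) = 1/(-103 + 23) = 1/(-80) = -1/80)
S(n) = 2*n**(3/2)/(1 + n) (S(n) = ((2*n)/(1 + n))*sqrt(n) = (2*n/(1 + n))*sqrt(n) = 2*n**(3/2)/(1 + n))
-32029 + (B(-32) + S(-5 + 1)) = -32029 + (-1/80 + 2*(-5 + 1)**(3/2)/(1 + (-5 + 1))) = -32029 + (-1/80 + 2*(-4)**(3/2)/(1 - 4)) = -32029 + (-1/80 + 2*(-8*I)/(-3)) = -32029 + (-1/80 + 2*(-8*I)*(-1/3)) = -32029 + (-1/80 + 16*I/3) = -2562321/80 + 16*I/3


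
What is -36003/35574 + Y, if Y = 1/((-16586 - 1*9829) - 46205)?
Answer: -39614749/39142180 ≈ -1.0121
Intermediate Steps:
Y = -1/72620 (Y = 1/((-16586 - 9829) - 46205) = 1/(-26415 - 46205) = 1/(-72620) = -1/72620 ≈ -1.3770e-5)
-36003/35574 + Y = -36003/35574 - 1/72620 = -36003*1/35574 - 1/72620 = -1091/1078 - 1/72620 = -39614749/39142180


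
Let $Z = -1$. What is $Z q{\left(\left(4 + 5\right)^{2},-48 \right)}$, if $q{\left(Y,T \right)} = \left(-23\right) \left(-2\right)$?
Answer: $-46$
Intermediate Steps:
$q{\left(Y,T \right)} = 46$
$Z q{\left(\left(4 + 5\right)^{2},-48 \right)} = \left(-1\right) 46 = -46$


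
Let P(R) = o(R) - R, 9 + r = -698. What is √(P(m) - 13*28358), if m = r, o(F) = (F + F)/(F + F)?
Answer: I*√367946 ≈ 606.59*I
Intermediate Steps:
r = -707 (r = -9 - 698 = -707)
o(F) = 1 (o(F) = (2*F)/((2*F)) = (2*F)*(1/(2*F)) = 1)
m = -707
P(R) = 1 - R
√(P(m) - 13*28358) = √((1 - 1*(-707)) - 13*28358) = √((1 + 707) - 368654) = √(708 - 368654) = √(-367946) = I*√367946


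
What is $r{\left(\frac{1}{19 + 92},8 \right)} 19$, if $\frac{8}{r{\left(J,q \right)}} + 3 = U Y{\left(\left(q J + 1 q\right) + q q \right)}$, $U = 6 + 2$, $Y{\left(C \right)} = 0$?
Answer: $- \frac{152}{3} \approx -50.667$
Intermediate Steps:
$U = 8$
$r{\left(J,q \right)} = - \frac{8}{3}$ ($r{\left(J,q \right)} = \frac{8}{-3 + 8 \cdot 0} = \frac{8}{-3 + 0} = \frac{8}{-3} = 8 \left(- \frac{1}{3}\right) = - \frac{8}{3}$)
$r{\left(\frac{1}{19 + 92},8 \right)} 19 = \left(- \frac{8}{3}\right) 19 = - \frac{152}{3}$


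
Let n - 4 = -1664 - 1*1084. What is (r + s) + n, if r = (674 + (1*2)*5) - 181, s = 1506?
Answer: -735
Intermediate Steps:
n = -2744 (n = 4 + (-1664 - 1*1084) = 4 + (-1664 - 1084) = 4 - 2748 = -2744)
r = 503 (r = (674 + 2*5) - 181 = (674 + 10) - 181 = 684 - 181 = 503)
(r + s) + n = (503 + 1506) - 2744 = 2009 - 2744 = -735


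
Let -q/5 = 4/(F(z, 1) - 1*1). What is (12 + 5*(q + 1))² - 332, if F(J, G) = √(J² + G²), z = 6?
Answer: 12617/81 - 6400*√37/81 ≈ -324.85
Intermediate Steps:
F(J, G) = √(G² + J²)
q = -20/(-1 + √37) (q = -20/(√(1² + 6²) - 1*1) = -20/(√(1 + 36) - 1) = -20/(√37 - 1) = -20/(-1 + √37) ≈ -3.9349)
(12 + 5*(q + 1))² - 332 = (12 + 5*((-5/9 - 5*√37/9) + 1))² - 332 = (12 + 5*(4/9 - 5*√37/9))² - 332 = (12 + (20/9 - 25*√37/9))² - 332 = (128/9 - 25*√37/9)² - 332 = -332 + (128/9 - 25*√37/9)²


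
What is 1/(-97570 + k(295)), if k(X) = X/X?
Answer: -1/97569 ≈ -1.0249e-5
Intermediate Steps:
k(X) = 1
1/(-97570 + k(295)) = 1/(-97570 + 1) = 1/(-97569) = -1/97569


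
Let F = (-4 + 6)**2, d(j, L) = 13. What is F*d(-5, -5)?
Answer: 52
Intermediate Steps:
F = 4 (F = 2**2 = 4)
F*d(-5, -5) = 4*13 = 52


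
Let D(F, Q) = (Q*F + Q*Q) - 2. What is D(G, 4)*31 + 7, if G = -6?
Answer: -303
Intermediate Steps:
D(F, Q) = -2 + Q**2 + F*Q (D(F, Q) = (F*Q + Q**2) - 2 = (Q**2 + F*Q) - 2 = -2 + Q**2 + F*Q)
D(G, 4)*31 + 7 = (-2 + 4**2 - 6*4)*31 + 7 = (-2 + 16 - 24)*31 + 7 = -10*31 + 7 = -310 + 7 = -303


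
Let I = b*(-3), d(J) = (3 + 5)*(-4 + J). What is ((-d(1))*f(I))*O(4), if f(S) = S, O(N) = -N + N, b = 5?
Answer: 0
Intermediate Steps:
O(N) = 0
d(J) = -32 + 8*J (d(J) = 8*(-4 + J) = -32 + 8*J)
I = -15 (I = 5*(-3) = -15)
((-d(1))*f(I))*O(4) = (-(-32 + 8*1)*(-15))*0 = (-(-32 + 8)*(-15))*0 = (-1*(-24)*(-15))*0 = (24*(-15))*0 = -360*0 = 0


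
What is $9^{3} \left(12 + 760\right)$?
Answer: $562788$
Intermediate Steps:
$9^{3} \left(12 + 760\right) = 729 \cdot 772 = 562788$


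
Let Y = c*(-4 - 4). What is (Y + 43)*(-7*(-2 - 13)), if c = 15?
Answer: -8085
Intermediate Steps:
Y = -120 (Y = 15*(-4 - 4) = 15*(-8) = -120)
(Y + 43)*(-7*(-2 - 13)) = (-120 + 43)*(-7*(-2 - 13)) = -(-539)*(-15) = -77*105 = -8085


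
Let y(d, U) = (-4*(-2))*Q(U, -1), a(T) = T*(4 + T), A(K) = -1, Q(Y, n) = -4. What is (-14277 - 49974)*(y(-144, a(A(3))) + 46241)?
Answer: -2968974459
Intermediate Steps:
y(d, U) = -32 (y(d, U) = -4*(-2)*(-4) = 8*(-4) = -32)
(-14277 - 49974)*(y(-144, a(A(3))) + 46241) = (-14277 - 49974)*(-32 + 46241) = -64251*46209 = -2968974459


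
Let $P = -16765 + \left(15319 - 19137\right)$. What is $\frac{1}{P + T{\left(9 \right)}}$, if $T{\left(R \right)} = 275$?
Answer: $- \frac{1}{20308} \approx -4.9242 \cdot 10^{-5}$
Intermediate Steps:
$P = -20583$ ($P = -16765 - 3818 = -20583$)
$\frac{1}{P + T{\left(9 \right)}} = \frac{1}{-20583 + 275} = \frac{1}{-20308} = - \frac{1}{20308}$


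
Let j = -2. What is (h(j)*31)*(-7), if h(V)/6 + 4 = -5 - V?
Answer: 9114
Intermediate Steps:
h(V) = -54 - 6*V (h(V) = -24 + 6*(-5 - V) = -24 + (-30 - 6*V) = -54 - 6*V)
(h(j)*31)*(-7) = ((-54 - 6*(-2))*31)*(-7) = ((-54 + 12)*31)*(-7) = -42*31*(-7) = -1302*(-7) = 9114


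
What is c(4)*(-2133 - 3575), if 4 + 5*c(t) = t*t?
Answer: -68496/5 ≈ -13699.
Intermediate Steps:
c(t) = -⅘ + t²/5 (c(t) = -⅘ + (t*t)/5 = -⅘ + t²/5)
c(4)*(-2133 - 3575) = (-⅘ + (⅕)*4²)*(-2133 - 3575) = (-⅘ + (⅕)*16)*(-5708) = (-⅘ + 16/5)*(-5708) = (12/5)*(-5708) = -68496/5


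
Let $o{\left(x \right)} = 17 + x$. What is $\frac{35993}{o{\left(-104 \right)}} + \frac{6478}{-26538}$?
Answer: $- \frac{53096990}{128267} \approx -413.96$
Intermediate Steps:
$\frac{35993}{o{\left(-104 \right)}} + \frac{6478}{-26538} = \frac{35993}{17 - 104} + \frac{6478}{-26538} = \frac{35993}{-87} + 6478 \left(- \frac{1}{26538}\right) = 35993 \left(- \frac{1}{87}\right) - \frac{3239}{13269} = - \frac{35993}{87} - \frac{3239}{13269} = - \frac{53096990}{128267}$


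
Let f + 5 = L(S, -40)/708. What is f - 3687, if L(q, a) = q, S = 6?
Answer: -435655/118 ≈ -3692.0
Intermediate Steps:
f = -589/118 (f = -5 + 6/708 = -5 + 6*(1/708) = -5 + 1/118 = -589/118 ≈ -4.9915)
f - 3687 = -589/118 - 3687 = -435655/118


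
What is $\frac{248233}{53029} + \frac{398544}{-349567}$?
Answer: $\frac{65639675335}{18537188443} \approx 3.541$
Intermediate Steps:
$\frac{248233}{53029} + \frac{398544}{-349567} = 248233 \cdot \frac{1}{53029} + 398544 \left(- \frac{1}{349567}\right) = \frac{248233}{53029} - \frac{398544}{349567} = \frac{65639675335}{18537188443}$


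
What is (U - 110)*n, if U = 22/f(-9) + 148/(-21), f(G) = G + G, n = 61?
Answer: -454511/63 ≈ -7214.5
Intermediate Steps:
f(G) = 2*G
U = -521/63 (U = 22/((2*(-9))) + 148/(-21) = 22/(-18) + 148*(-1/21) = 22*(-1/18) - 148/21 = -11/9 - 148/21 = -521/63 ≈ -8.2698)
(U - 110)*n = (-521/63 - 110)*61 = -7451/63*61 = -454511/63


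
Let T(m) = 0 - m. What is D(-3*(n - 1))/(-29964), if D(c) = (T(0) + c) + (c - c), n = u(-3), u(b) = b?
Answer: -1/2497 ≈ -0.00040048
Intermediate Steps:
T(m) = -m
n = -3
D(c) = c (D(c) = (-1*0 + c) + (c - c) = (0 + c) + 0 = c + 0 = c)
D(-3*(n - 1))/(-29964) = -3*(-3 - 1)/(-29964) = -3*(-4)*(-1/29964) = 12*(-1/29964) = -1/2497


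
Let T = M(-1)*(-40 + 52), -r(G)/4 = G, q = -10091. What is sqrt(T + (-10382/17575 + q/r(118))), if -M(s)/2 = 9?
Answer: I*sqrt(134332172017566)/829540 ≈ 13.972*I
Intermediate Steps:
M(s) = -18 (M(s) = -2*9 = -18)
r(G) = -4*G
T = -216 (T = -18*(-40 + 52) = -18*12 = -216)
sqrt(T + (-10382/17575 + q/r(118))) = sqrt(-216 + (-10382/17575 - 10091/((-4*118)))) = sqrt(-216 + (-10382*1/17575 - 10091/(-472))) = sqrt(-216 + (-10382/17575 - 10091*(-1/472))) = sqrt(-216 + (-10382/17575 + 10091/472)) = sqrt(-216 + 172449021/8295400) = sqrt(-1619357379/8295400) = I*sqrt(134332172017566)/829540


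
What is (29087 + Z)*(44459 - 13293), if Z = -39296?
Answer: -318173694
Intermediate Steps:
(29087 + Z)*(44459 - 13293) = (29087 - 39296)*(44459 - 13293) = -10209*31166 = -318173694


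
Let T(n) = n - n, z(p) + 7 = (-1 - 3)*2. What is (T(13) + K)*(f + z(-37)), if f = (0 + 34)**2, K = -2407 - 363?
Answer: -3160570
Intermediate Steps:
z(p) = -15 (z(p) = -7 + (-1 - 3)*2 = -7 - 4*2 = -7 - 8 = -15)
T(n) = 0
K = -2770
f = 1156 (f = 34**2 = 1156)
(T(13) + K)*(f + z(-37)) = (0 - 2770)*(1156 - 15) = -2770*1141 = -3160570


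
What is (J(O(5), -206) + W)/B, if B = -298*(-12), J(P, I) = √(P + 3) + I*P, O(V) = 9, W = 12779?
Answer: 10925/3576 + √3/1788 ≈ 3.0561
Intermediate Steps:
J(P, I) = √(3 + P) + I*P
B = 3576
(J(O(5), -206) + W)/B = ((√(3 + 9) - 206*9) + 12779)/3576 = ((√12 - 1854) + 12779)*(1/3576) = ((2*√3 - 1854) + 12779)*(1/3576) = ((-1854 + 2*√3) + 12779)*(1/3576) = (10925 + 2*√3)*(1/3576) = 10925/3576 + √3/1788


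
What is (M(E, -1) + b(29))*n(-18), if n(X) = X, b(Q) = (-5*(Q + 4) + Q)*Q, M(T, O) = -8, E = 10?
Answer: 71136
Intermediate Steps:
b(Q) = Q*(-20 - 4*Q) (b(Q) = (-5*(4 + Q) + Q)*Q = ((-20 - 5*Q) + Q)*Q = (-20 - 4*Q)*Q = Q*(-20 - 4*Q))
(M(E, -1) + b(29))*n(-18) = (-8 - 4*29*(5 + 29))*(-18) = (-8 - 4*29*34)*(-18) = (-8 - 3944)*(-18) = -3952*(-18) = 71136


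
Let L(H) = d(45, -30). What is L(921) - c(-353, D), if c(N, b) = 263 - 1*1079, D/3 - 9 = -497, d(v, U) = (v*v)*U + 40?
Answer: -59894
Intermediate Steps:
d(v, U) = 40 + U*v**2 (d(v, U) = v**2*U + 40 = U*v**2 + 40 = 40 + U*v**2)
L(H) = -60710 (L(H) = 40 - 30*45**2 = 40 - 30*2025 = 40 - 60750 = -60710)
D = -1464 (D = 27 + 3*(-497) = 27 - 1491 = -1464)
c(N, b) = -816 (c(N, b) = 263 - 1079 = -816)
L(921) - c(-353, D) = -60710 - 1*(-816) = -60710 + 816 = -59894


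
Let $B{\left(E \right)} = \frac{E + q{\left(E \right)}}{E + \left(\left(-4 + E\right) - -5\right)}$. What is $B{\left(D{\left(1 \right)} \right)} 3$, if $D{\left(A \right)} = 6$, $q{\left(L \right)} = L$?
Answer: $\frac{36}{13} \approx 2.7692$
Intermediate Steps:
$B{\left(E \right)} = \frac{2 E}{1 + 2 E}$ ($B{\left(E \right)} = \frac{E + E}{E + \left(\left(-4 + E\right) - -5\right)} = \frac{2 E}{E + \left(\left(-4 + E\right) + 5\right)} = \frac{2 E}{E + \left(1 + E\right)} = \frac{2 E}{1 + 2 E}$)
$B{\left(D{\left(1 \right)} \right)} 3 = 2 \cdot 6 \frac{1}{1 + 2 \cdot 6} \cdot 3 = 2 \cdot 6 \frac{1}{1 + 12} \cdot 3 = 2 \cdot 6 \cdot \frac{1}{13} \cdot 3 = \frac{12}{13} \cdot 3 = \frac{36}{13}$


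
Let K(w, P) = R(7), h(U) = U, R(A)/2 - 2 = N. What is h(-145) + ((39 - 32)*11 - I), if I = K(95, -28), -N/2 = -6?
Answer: -96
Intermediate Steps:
N = 12 (N = -2*(-6) = 12)
R(A) = 28 (R(A) = 4 + 2*12 = 4 + 24 = 28)
K(w, P) = 28
I = 28
h(-145) + ((39 - 32)*11 - I) = -145 + ((39 - 32)*11 - 1*28) = -145 + (7*11 - 28) = -145 + (77 - 28) = -145 + 49 = -96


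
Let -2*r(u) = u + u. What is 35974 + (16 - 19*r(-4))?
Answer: 35914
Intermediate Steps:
r(u) = -u (r(u) = -(u + u)/2 = -u)
35974 + (16 - 19*r(-4)) = 35974 + (16 - (-19)*(-4)) = 35974 + (16 - 19*4) = 35974 + (16 - 76) = 35974 - 60 = 35914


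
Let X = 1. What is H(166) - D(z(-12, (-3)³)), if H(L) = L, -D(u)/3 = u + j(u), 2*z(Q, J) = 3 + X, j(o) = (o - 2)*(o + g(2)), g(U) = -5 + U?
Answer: 172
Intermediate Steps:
j(o) = (-3 + o)*(-2 + o) (j(o) = (o - 2)*(o + (-5 + 2)) = (-2 + o)*(o - 3) = (-2 + o)*(-3 + o) = (-3 + o)*(-2 + o))
z(Q, J) = 2 (z(Q, J) = (3 + 1)/2 = (½)*4 = 2)
D(u) = -18 - 3*u² + 12*u (D(u) = -3*(u + (6 + u² - 5*u)) = -3*(6 + u² - 4*u) = -18 - 3*u² + 12*u)
H(166) - D(z(-12, (-3)³)) = 166 - (-18 - 3*2² + 12*2) = 166 - (-18 - 3*4 + 24) = 166 - (-18 - 12 + 24) = 166 - 1*(-6) = 166 + 6 = 172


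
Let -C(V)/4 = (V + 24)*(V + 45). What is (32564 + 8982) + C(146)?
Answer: -88334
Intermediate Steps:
C(V) = -4*(24 + V)*(45 + V) (C(V) = -4*(V + 24)*(V + 45) = -4*(24 + V)*(45 + V))
(32564 + 8982) + C(146) = (32564 + 8982) + (-4320 - 276*146 - 4*146²) = 41546 + (-4320 - 40296 - 4*21316) = 41546 + (-4320 - 40296 - 85264) = 41546 - 129880 = -88334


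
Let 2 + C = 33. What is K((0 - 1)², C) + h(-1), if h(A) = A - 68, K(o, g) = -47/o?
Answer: -116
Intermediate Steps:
C = 31 (C = -2 + 33 = 31)
h(A) = -68 + A
K((0 - 1)², C) + h(-1) = -47/(0 - 1)² + (-68 - 1) = -47/((-1)²) - 69 = -47/1 - 69 = -47*1 - 69 = -47 - 69 = -116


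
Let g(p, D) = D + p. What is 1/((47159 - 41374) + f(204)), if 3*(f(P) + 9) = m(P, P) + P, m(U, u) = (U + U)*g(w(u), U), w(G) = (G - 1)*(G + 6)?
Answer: 1/5831268 ≈ 1.7149e-7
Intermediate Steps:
w(G) = (-1 + G)*(6 + G)
m(U, u) = 2*U*(-6 + U + u² + 5*u) (m(U, u) = (U + U)*(U + (-6 + u² + 5*u)) = (2*U)*(-6 + U + u² + 5*u) = 2*U*(-6 + U + u² + 5*u))
f(P) = -9 + P/3 + 2*P*(-6 + P² + 6*P)/3 (f(P) = -9 + (2*P*(-6 + P + P² + 5*P) + P)/3 = -9 + (2*P*(-6 + P² + 6*P) + P)/3 = -9 + (P + 2*P*(-6 + P² + 6*P))/3 = -9 + (P/3 + 2*P*(-6 + P² + 6*P)/3) = -9 + P/3 + 2*P*(-6 + P² + 6*P)/3)
1/((47159 - 41374) + f(204)) = 1/((47159 - 41374) + (-9 + (⅓)*204 + (⅔)*204*(-6 + 204² + 6*204))) = 1/(5785 + (-9 + 68 + (⅔)*204*(-6 + 41616 + 1224))) = 1/(5785 + (-9 + 68 + (⅔)*204*42834)) = 1/(5785 + (-9 + 68 + 5825424)) = 1/(5785 + 5825483) = 1/5831268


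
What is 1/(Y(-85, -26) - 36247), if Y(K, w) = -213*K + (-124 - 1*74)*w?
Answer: -1/12994 ≈ -7.6959e-5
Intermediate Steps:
Y(K, w) = -213*K - 198*w (Y(K, w) = -213*K + (-124 - 74)*w = -213*K - 198*w)
1/(Y(-85, -26) - 36247) = 1/((-213*(-85) - 198*(-26)) - 36247) = 1/((18105 + 5148) - 36247) = 1/(23253 - 36247) = 1/(-12994) = -1/12994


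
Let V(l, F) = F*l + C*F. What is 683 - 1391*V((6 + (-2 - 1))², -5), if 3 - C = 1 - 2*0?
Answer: 77188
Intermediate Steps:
C = 2 (C = 3 - (1 - 2*0) = 3 - (1 + 0) = 3 - 1*1 = 3 - 1 = 2)
V(l, F) = 2*F + F*l (V(l, F) = F*l + 2*F = 2*F + F*l)
683 - 1391*V((6 + (-2 - 1))², -5) = 683 - (-6955)*(2 + (6 + (-2 - 1))²) = 683 - (-6955)*(2 + (6 - 3)²) = 683 - (-6955)*(2 + 3²) = 683 - (-6955)*(2 + 9) = 683 - (-6955)*11 = 683 - 1391*(-55) = 683 + 76505 = 77188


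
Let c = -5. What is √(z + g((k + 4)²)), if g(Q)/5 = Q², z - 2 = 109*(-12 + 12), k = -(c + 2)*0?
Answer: √1282 ≈ 35.805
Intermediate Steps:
k = 0 (k = -(-5 + 2)*0 = -1*(-3)*0 = 3*0 = 0)
z = 2 (z = 2 + 109*(-12 + 12) = 2 + 109*0 = 2 + 0 = 2)
g(Q) = 5*Q²
√(z + g((k + 4)²)) = √(2 + 5*((0 + 4)²)²) = √(2 + 5*(4²)²) = √(2 + 5*16²) = √(2 + 5*256) = √(2 + 1280) = √1282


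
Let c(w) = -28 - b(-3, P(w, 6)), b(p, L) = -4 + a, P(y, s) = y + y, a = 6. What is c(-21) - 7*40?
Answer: -310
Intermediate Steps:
P(y, s) = 2*y
b(p, L) = 2 (b(p, L) = -4 + 6 = 2)
c(w) = -30 (c(w) = -28 - 1*2 = -28 - 2 = -30)
c(-21) - 7*40 = -30 - 7*40 = -30 - 280 = -310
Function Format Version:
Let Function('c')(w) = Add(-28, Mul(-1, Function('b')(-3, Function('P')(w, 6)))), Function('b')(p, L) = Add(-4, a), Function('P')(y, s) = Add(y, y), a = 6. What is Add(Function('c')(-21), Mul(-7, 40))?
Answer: -310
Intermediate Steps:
Function('P')(y, s) = Mul(2, y)
Function('b')(p, L) = 2 (Function('b')(p, L) = Add(-4, 6) = 2)
Function('c')(w) = -30 (Function('c')(w) = Add(-28, Mul(-1, 2)) = Add(-28, -2) = -30)
Add(Function('c')(-21), Mul(-7, 40)) = Add(-30, Mul(-7, 40)) = Add(-30, -280) = -310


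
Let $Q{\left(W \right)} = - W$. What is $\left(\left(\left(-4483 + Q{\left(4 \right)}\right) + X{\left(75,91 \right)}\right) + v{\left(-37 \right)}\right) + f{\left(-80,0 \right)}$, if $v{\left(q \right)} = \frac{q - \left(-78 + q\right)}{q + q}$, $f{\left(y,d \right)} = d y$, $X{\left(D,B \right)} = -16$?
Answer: $- \frac{166650}{37} \approx -4504.1$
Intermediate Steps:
$v{\left(q \right)} = \frac{39}{q}$ ($v{\left(q \right)} = \frac{78}{2 q} = 78 \frac{1}{2 q} = \frac{39}{q}$)
$\left(\left(\left(-4483 + Q{\left(4 \right)}\right) + X{\left(75,91 \right)}\right) + v{\left(-37 \right)}\right) + f{\left(-80,0 \right)} = \left(\left(\left(-4483 - 4\right) - 16\right) + \frac{39}{-37}\right) + 0 \left(-80\right) = \left(\left(\left(-4483 - 4\right) - 16\right) + 39 \left(- \frac{1}{37}\right)\right) + 0 = \left(\left(-4487 - 16\right) - \frac{39}{37}\right) + 0 = \left(-4503 - \frac{39}{37}\right) + 0 = - \frac{166650}{37} + 0 = - \frac{166650}{37}$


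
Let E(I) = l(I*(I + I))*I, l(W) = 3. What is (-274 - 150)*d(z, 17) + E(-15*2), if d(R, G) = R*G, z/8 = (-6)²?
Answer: -2075994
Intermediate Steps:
z = 288 (z = 8*(-6)² = 8*36 = 288)
d(R, G) = G*R
E(I) = 3*I
(-274 - 150)*d(z, 17) + E(-15*2) = (-274 - 150)*(17*288) + 3*(-15*2) = -424*4896 + 3*(-30) = -2075904 - 90 = -2075994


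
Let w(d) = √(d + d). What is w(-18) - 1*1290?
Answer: -1290 + 6*I ≈ -1290.0 + 6.0*I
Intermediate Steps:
w(d) = √2*√d (w(d) = √(2*d) = √2*√d)
w(-18) - 1*1290 = √2*√(-18) - 1*1290 = √2*(3*I*√2) - 1290 = 6*I - 1290 = -1290 + 6*I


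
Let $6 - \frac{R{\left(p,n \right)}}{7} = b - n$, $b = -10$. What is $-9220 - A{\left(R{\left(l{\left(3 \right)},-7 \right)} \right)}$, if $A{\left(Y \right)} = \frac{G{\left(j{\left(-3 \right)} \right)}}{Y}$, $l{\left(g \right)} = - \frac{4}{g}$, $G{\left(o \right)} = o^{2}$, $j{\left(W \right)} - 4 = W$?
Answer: $- \frac{580861}{63} \approx -9220.0$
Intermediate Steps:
$j{\left(W \right)} = 4 + W$
$R{\left(p,n \right)} = 112 + 7 n$ ($R{\left(p,n \right)} = 42 - 7 \left(-10 - n\right) = 42 + \left(70 + 7 n\right) = 112 + 7 n$)
$A{\left(Y \right)} = \frac{1}{Y}$ ($A{\left(Y \right)} = \frac{\left(4 - 3\right)^{2}}{Y} = \frac{1^{2}}{Y} = 1 \frac{1}{Y} = \frac{1}{Y}$)
$-9220 - A{\left(R{\left(l{\left(3 \right)},-7 \right)} \right)} = -9220 - \frac{1}{112 + 7 \left(-7\right)} = -9220 - \frac{1}{112 - 49} = -9220 - \frac{1}{63} = - \frac{580861}{63}$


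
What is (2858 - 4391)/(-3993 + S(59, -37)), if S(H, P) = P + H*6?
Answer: 1533/3676 ≈ 0.41703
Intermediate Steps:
S(H, P) = P + 6*H
(2858 - 4391)/(-3993 + S(59, -37)) = (2858 - 4391)/(-3993 + (-37 + 6*59)) = -1533/(-3993 + (-37 + 354)) = -1533/(-3993 + 317) = -1533/(-3676) = -1533*(-1/3676) = 1533/3676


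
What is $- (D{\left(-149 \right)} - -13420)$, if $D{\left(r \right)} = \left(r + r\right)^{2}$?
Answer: $-102224$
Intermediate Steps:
$D{\left(r \right)} = 4 r^{2}$ ($D{\left(r \right)} = \left(2 r\right)^{2} = 4 r^{2}$)
$- (D{\left(-149 \right)} - -13420) = - (4 \left(-149\right)^{2} - -13420) = - (4 \cdot 22201 + 13420) = - (88804 + 13420) = \left(-1\right) 102224 = -102224$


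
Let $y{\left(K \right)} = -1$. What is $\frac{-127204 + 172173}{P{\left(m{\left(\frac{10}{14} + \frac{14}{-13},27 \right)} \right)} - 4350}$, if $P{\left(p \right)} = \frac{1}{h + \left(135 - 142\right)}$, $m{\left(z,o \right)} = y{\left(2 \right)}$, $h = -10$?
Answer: $- \frac{764473}{73951} \approx -10.338$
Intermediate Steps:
$m{\left(z,o \right)} = -1$
$P{\left(p \right)} = - \frac{1}{17}$ ($P{\left(p \right)} = \frac{1}{-10 + \left(135 - 142\right)} = \frac{1}{-10 - 7} = \frac{1}{-17} = - \frac{1}{17}$)
$\frac{-127204 + 172173}{P{\left(m{\left(\frac{10}{14} + \frac{14}{-13},27 \right)} \right)} - 4350} = \frac{-127204 + 172173}{- \frac{1}{17} - 4350} = \frac{44969}{- \frac{73951}{17}} = 44969 \left(- \frac{17}{73951}\right) = - \frac{764473}{73951}$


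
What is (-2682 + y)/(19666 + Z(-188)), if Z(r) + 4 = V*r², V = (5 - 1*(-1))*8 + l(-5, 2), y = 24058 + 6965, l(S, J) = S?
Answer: 28341/1539454 ≈ 0.018410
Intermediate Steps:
y = 31023
V = 43 (V = (5 - 1*(-1))*8 - 5 = (5 + 1)*8 - 5 = 6*8 - 5 = 48 - 5 = 43)
Z(r) = -4 + 43*r²
(-2682 + y)/(19666 + Z(-188)) = (-2682 + 31023)/(19666 + (-4 + 43*(-188)²)) = 28341/(19666 + (-4 + 43*35344)) = 28341/(19666 + (-4 + 1519792)) = 28341/(19666 + 1519788) = 28341/1539454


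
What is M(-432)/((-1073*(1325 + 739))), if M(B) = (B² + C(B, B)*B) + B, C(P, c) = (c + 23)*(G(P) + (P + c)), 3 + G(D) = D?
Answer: 4777740/46139 ≈ 103.55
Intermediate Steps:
G(D) = -3 + D
C(P, c) = (23 + c)*(-3 + c + 2*P) (C(P, c) = (c + 23)*((-3 + P) + (P + c)) = (23 + c)*(-3 + c + 2*P))
M(B) = B + B² + B*(-69 + 3*B² + 66*B) (M(B) = (B² + (-69 + B² + 20*B + 46*B + 2*B*B)*B) + B = (B² + (-69 + B² + 20*B + 46*B + 2*B²)*B) + B = (B² + (-69 + 3*B² + 66*B)*B) + B = (B² + B*(-69 + 3*B² + 66*B)) + B = B + B² + B*(-69 + 3*B² + 66*B))
M(-432)/((-1073*(1325 + 739))) = (-432*(-68 + 3*(-432)² + 67*(-432)))/((-1073*(1325 + 739))) = (-432*(-68 + 3*186624 - 28944))/((-1073*2064)) = -432*(-68 + 559872 - 28944)/(-2214672) = -432*530860*(-1/2214672) = -229331520*(-1/2214672) = 4777740/46139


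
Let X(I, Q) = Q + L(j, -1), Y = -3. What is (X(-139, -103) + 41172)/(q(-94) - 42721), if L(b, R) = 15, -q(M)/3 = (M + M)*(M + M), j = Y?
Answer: -41084/148753 ≈ -0.27619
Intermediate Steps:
j = -3
q(M) = -12*M² (q(M) = -3*(M + M)*(M + M) = -3*2*M*2*M = -12*M²)
X(I, Q) = 15 + Q (X(I, Q) = Q + 15 = 15 + Q)
(X(-139, -103) + 41172)/(q(-94) - 42721) = ((15 - 103) + 41172)/(-12*(-94)² - 42721) = (-88 + 41172)/(-12*8836 - 42721) = 41084/(-106032 - 42721) = 41084/(-148753) = 41084*(-1/148753) = -41084/148753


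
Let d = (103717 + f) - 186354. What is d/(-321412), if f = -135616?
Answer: 31179/45916 ≈ 0.67904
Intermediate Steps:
d = -218253 (d = (103717 - 135616) - 186354 = -31899 - 186354 = -218253)
d/(-321412) = -218253/(-321412) = -218253*(-1/321412) = 31179/45916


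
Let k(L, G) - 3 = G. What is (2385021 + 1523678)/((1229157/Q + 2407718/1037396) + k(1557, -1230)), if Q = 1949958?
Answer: -109816995496278781/34390305648660 ≈ -3193.3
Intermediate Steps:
k(L, G) = 3 + G
(2385021 + 1523678)/((1229157/Q + 2407718/1037396) + k(1557, -1230)) = (2385021 + 1523678)/((1229157/1949958 + 2407718/1037396) + (3 - 1230)) = 3908699/((1229157*(1/1949958) + 2407718*(1/1037396)) - 1227) = 3908699/((136573/216662 + 1203859/518698) - 1227) = 3908699/(82917660153/28095536519 - 1227) = 3908699/(-34390305648660/28095536519) = 3908699*(-28095536519/34390305648660) = -109816995496278781/34390305648660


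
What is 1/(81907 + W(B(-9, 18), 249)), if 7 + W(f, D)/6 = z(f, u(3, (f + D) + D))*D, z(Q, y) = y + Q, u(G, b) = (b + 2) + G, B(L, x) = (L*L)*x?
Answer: 1/5189851 ≈ 1.9268e-7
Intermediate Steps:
B(L, x) = x*L**2 (B(L, x) = L**2*x = x*L**2)
u(G, b) = 2 + G + b (u(G, b) = (2 + b) + G = 2 + G + b)
z(Q, y) = Q + y
W(f, D) = -42 + 6*D*(5 + 2*D + 2*f) (W(f, D) = -42 + 6*((f + (2 + 3 + ((f + D) + D)))*D) = -42 + 6*((f + (2 + 3 + ((D + f) + D)))*D) = -42 + 6*((f + (2 + 3 + (f + 2*D)))*D) = -42 + 6*((f + (5 + f + 2*D))*D) = -42 + 6*((5 + 2*D + 2*f)*D) = -42 + 6*(D*(5 + 2*D + 2*f)) = -42 + 6*D*(5 + 2*D + 2*f))
1/(81907 + W(B(-9, 18), 249)) = 1/(81907 + (-42 + 6*249*(5 + 2*249 + 2*(18*(-9)**2)))) = 1/(81907 + (-42 + 6*249*(5 + 498 + 2*(18*81)))) = 1/(81907 + (-42 + 6*249*(5 + 498 + 2*1458))) = 1/(81907 + (-42 + 6*249*(5 + 498 + 2916))) = 1/(81907 + (-42 + 6*249*3419)) = 1/(81907 + (-42 + 5107986)) = 1/(81907 + 5107944) = 1/5189851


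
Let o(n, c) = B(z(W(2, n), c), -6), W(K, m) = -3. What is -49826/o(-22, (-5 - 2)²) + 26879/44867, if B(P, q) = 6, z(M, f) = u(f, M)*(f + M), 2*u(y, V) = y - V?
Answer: -1117690934/134601 ≈ -8303.7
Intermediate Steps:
u(y, V) = y/2 - V/2 (u(y, V) = (y - V)/2 = y/2 - V/2)
z(M, f) = (M + f)*(f/2 - M/2) (z(M, f) = (f/2 - M/2)*(f + M) = (f/2 - M/2)*(M + f) = (M + f)*(f/2 - M/2))
o(n, c) = 6
-49826/o(-22, (-5 - 2)²) + 26879/44867 = -49826/6 + 26879/44867 = -49826*⅙ + 26879*(1/44867) = -24913/3 + 26879/44867 = -1117690934/134601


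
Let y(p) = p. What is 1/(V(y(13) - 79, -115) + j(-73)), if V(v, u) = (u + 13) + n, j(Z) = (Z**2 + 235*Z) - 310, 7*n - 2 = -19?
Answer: -7/85683 ≈ -8.1696e-5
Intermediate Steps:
n = -17/7 (n = 2/7 + (1/7)*(-19) = 2/7 - 19/7 = -17/7 ≈ -2.4286)
j(Z) = -310 + Z**2 + 235*Z
V(v, u) = 74/7 + u (V(v, u) = (u + 13) - 17/7 = (13 + u) - 17/7 = 74/7 + u)
1/(V(y(13) - 79, -115) + j(-73)) = 1/((74/7 - 115) + (-310 + (-73)**2 + 235*(-73))) = 1/(-731/7 + (-310 + 5329 - 17155)) = 1/(-731/7 - 12136) = 1/(-85683/7) = -7/85683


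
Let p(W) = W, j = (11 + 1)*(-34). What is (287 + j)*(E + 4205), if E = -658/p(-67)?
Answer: -34169553/67 ≈ -5.0999e+5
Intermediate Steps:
j = -408 (j = 12*(-34) = -408)
E = 658/67 (E = -658/(-67) = -658*(-1/67) = 658/67 ≈ 9.8209)
(287 + j)*(E + 4205) = (287 - 408)*(658/67 + 4205) = -121*282393/67 = -34169553/67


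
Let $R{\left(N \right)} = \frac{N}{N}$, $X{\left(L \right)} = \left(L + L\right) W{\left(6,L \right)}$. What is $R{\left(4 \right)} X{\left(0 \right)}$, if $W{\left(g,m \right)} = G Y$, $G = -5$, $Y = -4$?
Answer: $0$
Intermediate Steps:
$W{\left(g,m \right)} = 20$ ($W{\left(g,m \right)} = \left(-5\right) \left(-4\right) = 20$)
$X{\left(L \right)} = 40 L$ ($X{\left(L \right)} = \left(L + L\right) 20 = 2 L 20 = 40 L$)
$R{\left(N \right)} = 1$
$R{\left(4 \right)} X{\left(0 \right)} = 1 \cdot 40 \cdot 0 = 1 \cdot 0 = 0$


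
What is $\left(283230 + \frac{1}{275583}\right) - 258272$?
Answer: $\frac{6878000515}{275583} \approx 24958.0$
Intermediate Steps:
$\left(283230 + \frac{1}{275583}\right) - 258272 = \frac{78053373091}{275583} - 258272 = \frac{6878000515}{275583}$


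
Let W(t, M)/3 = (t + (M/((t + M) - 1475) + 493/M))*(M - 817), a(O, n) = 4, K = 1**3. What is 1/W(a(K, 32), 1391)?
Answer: -55640/1248726381 ≈ -4.4557e-5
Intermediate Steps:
K = 1
W(t, M) = 3*(-817 + M)*(t + 493/M + M/(-1475 + M + t)) (W(t, M) = 3*((t + (M/((t + M) - 1475) + 493/M))*(M - 817)) = 3*((t + (M/((M + t) - 1475) + 493/M))*(-817 + M)) = 3*((t + (M/(-1475 + M + t) + 493/M))*(-817 + M)) = 3*((t + (493/M + M/(-1475 + M + t)))*(-817 + M)) = 3*((t + 493/M + M/(-1475 + M + t))*(-817 + M)) = 3*((-817 + M)*(t + 493/M + M/(-1475 + M + t))) = 3*(-817 + M)*(t + 493/M + M/(-1475 + M + t)))
1/W(a(K, 32), 1391) = 1/(3*(594101975 + 1391**3 - 1129956*1391 - 402781*4 - 324*1391**2 + 4*1391**3 + 1391**2*4**2 - 2292*4*1391**2 - 817*1391*4**2 + 1205568*1391*4)/(1391*(-1475 + 1391 + 4))) = 1/(3*(1/1391)*(594101975 + 2691419471 - 1571768796 - 1611124 - 324*1934881 + 4*2691419471 + 1934881*16 - 2292*4*1934881 - 817*1391*16 + 6707780352)/(-80)) = 1/(3*(1/1391)*(-1/80)*(594101975 + 2691419471 - 1571768796 - 1611124 - 626901444 + 10765677884 + 30958096 - 17738989008 - 18183152 + 6707780352)) = 1/(3*(1/1391)*(-1/80)*832484254) = 1/(-1248726381/55640) = -55640/1248726381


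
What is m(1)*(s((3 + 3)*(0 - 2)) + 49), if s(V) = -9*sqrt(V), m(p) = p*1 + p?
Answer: 98 - 36*I*sqrt(3) ≈ 98.0 - 62.354*I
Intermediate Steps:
m(p) = 2*p (m(p) = p + p = 2*p)
m(1)*(s((3 + 3)*(0 - 2)) + 49) = (2*1)*(-9*sqrt(0 - 2)*sqrt(3 + 3) + 49) = 2*(-9*2*I*sqrt(3) + 49) = 2*(-18*I*sqrt(3) + 49) = 2*(49 - 18*I*sqrt(3)) = 98 - 36*I*sqrt(3)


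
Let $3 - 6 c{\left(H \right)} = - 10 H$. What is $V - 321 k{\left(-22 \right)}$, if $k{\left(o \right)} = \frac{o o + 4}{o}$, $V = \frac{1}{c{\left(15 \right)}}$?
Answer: $\frac{3994546}{561} \approx 7120.4$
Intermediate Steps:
$c{\left(H \right)} = \frac{1}{2} + \frac{5 H}{3}$ ($c{\left(H \right)} = \frac{1}{2} - \frac{\left(-10\right) H}{6} = \frac{1}{2} + \frac{5 H}{3}$)
$V = \frac{2}{51}$ ($V = \frac{1}{\frac{1}{2} + \frac{5}{3} \cdot 15} = \frac{1}{\frac{1}{2} + 25} = \frac{1}{\frac{51}{2}} = \frac{2}{51} \approx 0.039216$)
$k{\left(o \right)} = \frac{4 + o^{2}}{o}$ ($k{\left(o \right)} = \frac{o^{2} + 4}{o} = \frac{4 + o^{2}}{o}$)
$V - 321 k{\left(-22 \right)} = \frac{2}{51} - 321 \left(-22 + \frac{4}{-22}\right) = \frac{2}{51} - 321 \left(-22 + 4 \left(- \frac{1}{22}\right)\right) = \frac{2}{51} - 321 \left(-22 - \frac{2}{11}\right) = \frac{2}{51} - - \frac{78324}{11} = \frac{2}{51} + \frac{78324}{11} = \frac{3994546}{561}$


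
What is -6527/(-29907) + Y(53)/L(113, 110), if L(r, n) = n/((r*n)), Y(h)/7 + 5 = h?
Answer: 1135515503/29907 ≈ 37968.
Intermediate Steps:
Y(h) = -35 + 7*h
L(r, n) = 1/r (L(r, n) = n/((n*r)) = n*(1/(n*r)) = 1/r)
-6527/(-29907) + Y(53)/L(113, 110) = -6527/(-29907) + (-35 + 7*53)/(1/113) = -6527*(-1/29907) + (-35 + 371)/(1/113) = 6527/29907 + 336*113 = 6527/29907 + 37968 = 1135515503/29907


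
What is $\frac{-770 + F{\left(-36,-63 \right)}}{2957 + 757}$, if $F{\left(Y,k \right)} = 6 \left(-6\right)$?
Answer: $- \frac{403}{1857} \approx -0.21702$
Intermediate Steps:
$F{\left(Y,k \right)} = -36$
$\frac{-770 + F{\left(-36,-63 \right)}}{2957 + 757} = \frac{-770 - 36}{2957 + 757} = - \frac{806}{3714} = \left(-806\right) \frac{1}{3714} = - \frac{403}{1857}$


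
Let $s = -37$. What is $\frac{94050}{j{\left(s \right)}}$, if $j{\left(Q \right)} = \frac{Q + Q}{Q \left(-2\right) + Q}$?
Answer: $-47025$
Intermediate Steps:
$j{\left(Q \right)} = -2$ ($j{\left(Q \right)} = \frac{2 Q}{- 2 Q + Q} = \frac{2 Q}{\left(-1\right) Q} = 2 Q \left(- \frac{1}{Q}\right) = -2$)
$\frac{94050}{j{\left(s \right)}} = \frac{94050}{-2} = 94050 \left(- \frac{1}{2}\right) = -47025$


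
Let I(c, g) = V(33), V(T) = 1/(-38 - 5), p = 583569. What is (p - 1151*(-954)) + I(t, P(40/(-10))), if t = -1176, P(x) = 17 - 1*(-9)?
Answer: 72309788/43 ≈ 1.6816e+6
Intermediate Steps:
P(x) = 26 (P(x) = 17 + 9 = 26)
V(T) = -1/43 (V(T) = 1/(-43) = -1/43)
I(c, g) = -1/43
(p - 1151*(-954)) + I(t, P(40/(-10))) = (583569 - 1151*(-954)) - 1/43 = (583569 + 1098054) - 1/43 = 1681623 - 1/43 = 72309788/43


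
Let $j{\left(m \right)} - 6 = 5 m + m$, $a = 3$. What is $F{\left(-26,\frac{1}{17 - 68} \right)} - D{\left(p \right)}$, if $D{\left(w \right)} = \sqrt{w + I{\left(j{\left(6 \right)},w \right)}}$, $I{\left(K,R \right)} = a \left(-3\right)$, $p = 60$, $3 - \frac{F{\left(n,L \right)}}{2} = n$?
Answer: $58 - \sqrt{51} \approx 50.859$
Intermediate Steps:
$F{\left(n,L \right)} = 6 - 2 n$
$j{\left(m \right)} = 6 + 6 m$ ($j{\left(m \right)} = 6 + \left(5 m + m\right) = 6 + 6 m$)
$I{\left(K,R \right)} = -9$ ($I{\left(K,R \right)} = 3 \left(-3\right) = -9$)
$D{\left(w \right)} = \sqrt{-9 + w}$ ($D{\left(w \right)} = \sqrt{w - 9} = \sqrt{-9 + w}$)
$F{\left(-26,\frac{1}{17 - 68} \right)} - D{\left(p \right)} = \left(6 - -52\right) - \sqrt{-9 + 60} = \left(6 + 52\right) - \sqrt{51} = 58 - \sqrt{51}$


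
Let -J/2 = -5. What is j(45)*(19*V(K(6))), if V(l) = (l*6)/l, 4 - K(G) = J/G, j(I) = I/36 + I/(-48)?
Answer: 285/8 ≈ 35.625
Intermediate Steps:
J = 10 (J = -2*(-5) = 10)
j(I) = I/144 (j(I) = I*(1/36) + I*(-1/48) = I/36 - I/48 = I/144)
K(G) = 4 - 10/G
V(l) = 6 (V(l) = (6*l)/l = 6)
j(45)*(19*V(K(6))) = ((1/144)*45)*(19*6) = (5/16)*114 = 285/8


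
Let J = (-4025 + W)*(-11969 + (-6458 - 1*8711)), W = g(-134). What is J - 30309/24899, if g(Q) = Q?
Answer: 2810273958549/24899 ≈ 1.1287e+8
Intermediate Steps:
W = -134
J = 112866942 (J = (-4025 - 134)*(-11969 + (-6458 - 1*8711)) = -4159*(-11969 + (-6458 - 8711)) = -4159*(-11969 - 15169) = -4159*(-27138) = 112866942)
J - 30309/24899 = 112866942 - 30309/24899 = 2810273958549/24899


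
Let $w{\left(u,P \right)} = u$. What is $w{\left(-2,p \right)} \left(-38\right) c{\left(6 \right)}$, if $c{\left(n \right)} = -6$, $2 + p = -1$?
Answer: $-456$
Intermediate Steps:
$p = -3$ ($p = -2 - 1 = -3$)
$w{\left(-2,p \right)} \left(-38\right) c{\left(6 \right)} = \left(-2\right) \left(-38\right) \left(-6\right) = 76 \left(-6\right) = -456$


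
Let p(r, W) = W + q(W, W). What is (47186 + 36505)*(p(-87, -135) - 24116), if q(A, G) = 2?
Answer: -2029423059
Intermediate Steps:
p(r, W) = 2 + W (p(r, W) = W + 2 = 2 + W)
(47186 + 36505)*(p(-87, -135) - 24116) = (47186 + 36505)*((2 - 135) - 24116) = 83691*(-133 - 24116) = 83691*(-24249) = -2029423059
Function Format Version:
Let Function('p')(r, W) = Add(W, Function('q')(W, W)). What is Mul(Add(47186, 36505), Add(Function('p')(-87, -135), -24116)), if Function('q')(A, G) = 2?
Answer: -2029423059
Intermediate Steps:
Function('p')(r, W) = Add(2, W) (Function('p')(r, W) = Add(W, 2) = Add(2, W))
Mul(Add(47186, 36505), Add(Function('p')(-87, -135), -24116)) = Mul(Add(47186, 36505), Add(Add(2, -135), -24116)) = Mul(83691, Add(-133, -24116)) = Mul(83691, -24249) = -2029423059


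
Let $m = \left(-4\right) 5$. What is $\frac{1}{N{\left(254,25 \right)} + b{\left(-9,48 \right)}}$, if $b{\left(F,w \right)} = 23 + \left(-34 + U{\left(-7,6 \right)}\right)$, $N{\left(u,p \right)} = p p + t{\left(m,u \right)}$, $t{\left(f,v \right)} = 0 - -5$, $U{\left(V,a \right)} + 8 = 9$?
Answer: $\frac{1}{620} \approx 0.0016129$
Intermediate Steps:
$U{\left(V,a \right)} = 1$ ($U{\left(V,a \right)} = -8 + 9 = 1$)
$m = -20$
$t{\left(f,v \right)} = 5$ ($t{\left(f,v \right)} = 0 + 5 = 5$)
$N{\left(u,p \right)} = 5 + p^{2}$ ($N{\left(u,p \right)} = p p + 5 = p^{2} + 5 = 5 + p^{2}$)
$b{\left(F,w \right)} = -10$ ($b{\left(F,w \right)} = 23 + \left(-34 + 1\right) = 23 - 33 = -10$)
$\frac{1}{N{\left(254,25 \right)} + b{\left(-9,48 \right)}} = \frac{1}{\left(5 + 25^{2}\right) - 10} = \frac{1}{\left(5 + 625\right) - 10} = \frac{1}{630 - 10} = \frac{1}{620}$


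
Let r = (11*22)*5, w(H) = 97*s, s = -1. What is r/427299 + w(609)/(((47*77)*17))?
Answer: 32994827/26288716377 ≈ 0.0012551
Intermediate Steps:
w(H) = -97 (w(H) = 97*(-1) = -97)
r = 1210 (r = 242*5 = 1210)
r/427299 + w(609)/(((47*77)*17)) = 1210/427299 - 97/((47*77)*17) = 1210*(1/427299) - 97/(3619*17) = 1210/427299 - 97/61523 = 32994827/26288716377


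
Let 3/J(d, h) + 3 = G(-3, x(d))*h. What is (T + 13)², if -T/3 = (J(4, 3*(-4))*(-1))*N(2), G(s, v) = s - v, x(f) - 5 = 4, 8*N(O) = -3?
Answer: 23804641/141376 ≈ 168.38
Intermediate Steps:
N(O) = -3/8 (N(O) = (⅛)*(-3) = -3/8)
x(f) = 9 (x(f) = 5 + 4 = 9)
J(d, h) = 3/(-3 - 12*h) (J(d, h) = 3/(-3 + (-3 - 1*9)*h) = 3/(-3 + (-3 - 9)*h) = 3/(-3 - 12*h))
T = -9/376 (T = -3*-1/(1 + 4*(3*(-4)))*(-1)*(-3)/8 = -3*-1/(1 + 4*(-12))*(-1)*(-3)/8 = -3*-1/(1 - 48)*(-1)*(-3)/8 = -3*-1/(-47)*(-1)*(-3)/8 = -3*-1*(-1/47)*(-1)*(-3)/8 = -3*(1/47)*(-1)*(-3)/8 = -(-3)*(-3)/(47*8) = -3*3/376 = -9/376 ≈ -0.023936)
(T + 13)² = (-9/376 + 13)² = (4879/376)² = 23804641/141376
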